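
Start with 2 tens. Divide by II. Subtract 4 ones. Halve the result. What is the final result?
Convert 2 tens (place-value notation) → 2×10 = 20 (decimal)
Start: 20
Convert II (Roman numeral) → 1 + 1 = 2 (decimal)
20 ÷ 2 = 10
Convert 4 ones (place-value notation) → 4 (decimal)
10 - 4 = 6
6 ÷ 2 = 3
3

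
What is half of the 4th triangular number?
The 4th triangular number = 4×5/2 = 10
Compute 10 ÷ 2 = 5
5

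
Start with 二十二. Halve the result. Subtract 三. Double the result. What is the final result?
Convert 二十二 (Chinese numeral) → 2×10 + 2 = 22 (decimal)
Start: 22
22 ÷ 2 = 11
Convert 三 (Chinese numeral) → 3 (decimal)
11 - 3 = 8
8 × 2 = 16
16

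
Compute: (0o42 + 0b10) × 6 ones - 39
Convert 0o42 (octal) → 4×8 + 2 = 34 (decimal)
Convert 0b10 (binary) → 2 (decimal)
Convert 6 ones (place-value notation) → 6 (decimal)
Expression in decimal: (34 + 2) × 6 - 39
Parentheses first: 34 + 2 = 36
Multiply: 36 × 6 = 216
Subtract: 216 - 39 = 177
177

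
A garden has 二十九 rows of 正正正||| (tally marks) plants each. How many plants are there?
Convert 正正正||| (tally marks) → 5 + 5 + 5 + 3 = 18 (decimal)
Convert 二十九 (Chinese numeral) → 2×10 + 9 = 29 (decimal)
Compute 18 × 29 = 522
522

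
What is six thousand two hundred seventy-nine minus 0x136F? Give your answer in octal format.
Convert six thousand two hundred seventy-nine (English words) → 6×1000 + 2×100 + 79 = 6279 (decimal)
Convert 0x136F (hexadecimal) → 1×4096 + 3×256 + 6×16 + 15 = 4975 (decimal)
Compute 6279 - 4975 = 1304
Convert 1304 (decimal) → 1304 = 2×512 + 4×64 + 3×8 → 0o2430 (octal)
0o2430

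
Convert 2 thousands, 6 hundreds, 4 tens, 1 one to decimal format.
Convert 2 thousands, 6 hundreds, 4 tens, 1 one (place-value notation) → 2×1000 + 6×100 + 4×10 + 1 = 2641 (decimal)
2641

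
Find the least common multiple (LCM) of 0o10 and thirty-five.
Convert 0o10 (octal) → 1×8 = 8 (decimal)
Convert thirty-five (English words) → 35 (decimal)
Compute lcm(8, 35) = 280
280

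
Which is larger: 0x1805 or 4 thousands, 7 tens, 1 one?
Convert 0x1805 (hexadecimal) → 1×4096 + 8×256 + 5 = 6149 (decimal)
Convert 4 thousands, 7 tens, 1 one (place-value notation) → 4×1000 + 7×10 + 1 = 4071 (decimal)
Compare 6149 vs 4071: larger = 6149
6149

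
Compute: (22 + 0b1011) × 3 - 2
Convert 0b1011 (binary) → 8 + 2 + 1 = 11 (decimal)
Expression in decimal: (22 + 11) × 3 - 2
Parentheses first: 22 + 11 = 33
Multiply: 33 × 3 = 99
Subtract: 99 - 2 = 97
97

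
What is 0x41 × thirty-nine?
Convert 0x41 (hexadecimal) → 4×16 + 1 = 65 (decimal)
Convert thirty-nine (English words) → 39 (decimal)
Compute 65 × 39 = 2535
2535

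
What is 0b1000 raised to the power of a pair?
Convert 0b1000 (binary) → 8 (decimal)
Convert a pair (colloquial) → 2 (decimal)
Compute 8 ^ 2 = 64
64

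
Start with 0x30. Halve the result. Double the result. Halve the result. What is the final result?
Convert 0x30 (hexadecimal) → 3×16 = 48 (decimal)
Start: 48
48 ÷ 2 = 24
24 × 2 = 48
48 ÷ 2 = 24
24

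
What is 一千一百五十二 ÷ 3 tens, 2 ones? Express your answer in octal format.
Convert 一千一百五十二 (Chinese numeral) → 1×1000 + 1×100 + 5×10 + 2 = 1152 (decimal)
Convert 3 tens, 2 ones (place-value notation) → 3×10 + 2 = 32 (decimal)
Compute 1152 ÷ 32 = 36
Convert 36 (decimal) → 36 = 4×8 + 4 → 0o44 (octal)
0o44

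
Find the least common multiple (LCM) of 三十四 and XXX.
Convert 三十四 (Chinese numeral) → 3×10 + 4 = 34 (decimal)
Convert XXX (Roman numeral) → 10 + 10 + 10 = 30 (decimal)
Compute lcm(34, 30) = 510
510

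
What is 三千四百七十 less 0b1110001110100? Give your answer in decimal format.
Convert 三千四百七十 (Chinese numeral) → 3×1000 + 4×100 + 7×10 = 3470 (decimal)
Convert 0b1110001110100 (binary) → 4096 + 2048 + 1024 + 64 + 32 + 16 + 4 = 7284 (decimal)
Compute 3470 - 7284 = -3814
-3814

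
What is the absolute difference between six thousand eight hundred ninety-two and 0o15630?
Convert six thousand eight hundred ninety-two (English words) → 6×1000 + 8×100 + 92 = 6892 (decimal)
Convert 0o15630 (octal) → 1×4096 + 5×512 + 6×64 + 3×8 = 7064 (decimal)
Compute |6892 - 7064| = 172
172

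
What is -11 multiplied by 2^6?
Convert 2^6 (power) → 64 (decimal)
Compute -11 × 64 = -704
-704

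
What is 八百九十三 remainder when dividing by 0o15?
Convert 八百九十三 (Chinese numeral) → 8×100 + 9×10 + 3 = 893 (decimal)
Convert 0o15 (octal) → 1×8 + 5 = 13 (decimal)
Compute 893 mod 13 = 9
9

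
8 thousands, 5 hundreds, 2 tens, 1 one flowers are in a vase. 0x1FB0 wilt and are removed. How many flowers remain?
Convert 8 thousands, 5 hundreds, 2 tens, 1 one (place-value notation) → 8×1000 + 5×100 + 2×10 + 1 = 8521 (decimal)
Convert 0x1FB0 (hexadecimal) → 1×4096 + 15×256 + 11×16 = 8112 (decimal)
Compute 8521 - 8112 = 409
409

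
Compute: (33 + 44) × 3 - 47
Parentheses first: 33 + 44 = 77
Multiply: 77 × 3 = 231
Subtract: 231 - 47 = 184
184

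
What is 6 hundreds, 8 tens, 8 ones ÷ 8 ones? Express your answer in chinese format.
Convert 6 hundreds, 8 tens, 8 ones (place-value notation) → 6×100 + 8×10 + 8 = 688 (decimal)
Convert 8 ones (place-value notation) → 8 (decimal)
Compute 688 ÷ 8 = 86
Convert 86 (decimal) → 86 = 8×10 + 6 → 八十六 (Chinese numeral)
八十六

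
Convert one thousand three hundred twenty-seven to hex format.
Convert one thousand three hundred twenty-seven (English words) → 1×1000 + 3×100 + 27 = 1327 (decimal)
Convert 1327 (decimal) → 1327 = 5×256 + 2×16 + 15 → 0x52F (hexadecimal)
0x52F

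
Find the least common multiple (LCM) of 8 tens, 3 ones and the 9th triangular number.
Convert 8 tens, 3 ones (place-value notation) → 8×10 + 3 = 83 (decimal)
Convert the 9th triangular number (triangular index) → 9×10/2 = 45 (decimal)
Compute lcm(83, 45) = 3735
3735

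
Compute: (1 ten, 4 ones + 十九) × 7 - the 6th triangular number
Convert 1 ten, 4 ones (place-value notation) → 1×10 + 4 = 14 (decimal)
Convert 十九 (Chinese numeral) → 1×10 + 9 = 19 (decimal)
Convert the 6th triangular number (triangular index) → 6×7/2 = 21 (decimal)
Expression in decimal: (14 + 19) × 7 - 21
Parentheses first: 14 + 19 = 33
Multiply: 33 × 7 = 231
Subtract: 231 - 21 = 210
210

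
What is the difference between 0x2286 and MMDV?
Convert 0x2286 (hexadecimal) → 2×4096 + 2×256 + 8×16 + 6 = 8838 (decimal)
Convert MMDV (Roman numeral) → 1000 + 1000 + 500 + 5 = 2505 (decimal)
Difference: |8838 - 2505| = 6333
6333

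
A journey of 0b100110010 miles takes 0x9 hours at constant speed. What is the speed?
Convert 0b100110010 (binary) → 256 + 32 + 16 + 2 = 306 (decimal)
Convert 0x9 (hexadecimal) → 9 (decimal)
Compute 306 ÷ 9 = 34
34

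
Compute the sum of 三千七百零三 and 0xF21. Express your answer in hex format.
Convert 三千七百零三 (Chinese numeral) → 3×1000 + 7×100 + 3 = 3703 (decimal)
Convert 0xF21 (hexadecimal) → 15×256 + 2×16 + 1 = 3873 (decimal)
Compute 3703 + 3873 = 7576
Convert 7576 (decimal) → 7576 = 1×4096 + 13×256 + 9×16 + 8 → 0x1D98 (hexadecimal)
0x1D98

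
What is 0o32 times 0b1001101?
Convert 0o32 (octal) → 3×8 + 2 = 26 (decimal)
Convert 0b1001101 (binary) → 64 + 8 + 4 + 1 = 77 (decimal)
Compute 26 × 77 = 2002
2002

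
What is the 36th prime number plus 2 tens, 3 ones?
The 36th prime number = 151
Convert 2 tens, 3 ones (place-value notation) → 2×10 + 3 = 23 (decimal)
Compute 151 + 23 = 174
174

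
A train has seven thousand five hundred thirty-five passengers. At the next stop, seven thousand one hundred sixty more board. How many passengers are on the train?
Convert seven thousand five hundred thirty-five (English words) → 7×1000 + 5×100 + 35 = 7535 (decimal)
Convert seven thousand one hundred sixty (English words) → 7×1000 + 1×100 + 60 = 7160 (decimal)
Compute 7535 + 7160 = 14695
14695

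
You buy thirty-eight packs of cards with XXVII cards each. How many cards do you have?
Convert XXVII (Roman numeral) → 10 + 10 + 5 + 1 + 1 = 27 (decimal)
Convert thirty-eight (English words) → 38 (decimal)
Compute 27 × 38 = 1026
1026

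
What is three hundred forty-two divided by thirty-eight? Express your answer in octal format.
Convert three hundred forty-two (English words) → 3×100 + 42 = 342 (decimal)
Convert thirty-eight (English words) → 38 (decimal)
Compute 342 ÷ 38 = 9
Convert 9 (decimal) → 9 = 1×8 + 1 → 0o11 (octal)
0o11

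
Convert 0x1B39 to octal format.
Convert 0x1B39 (hexadecimal) → 1×4096 + 11×256 + 3×16 + 9 = 6969 (decimal)
Convert 6969 (decimal) → 6969 = 1×4096 + 5×512 + 4×64 + 7×8 + 1 → 0o15471 (octal)
0o15471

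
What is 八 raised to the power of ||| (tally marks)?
Convert 八 (Chinese numeral) → 8 (decimal)
Convert ||| (tally marks) → 3 (decimal)
Compute 8 ^ 3 = 512
512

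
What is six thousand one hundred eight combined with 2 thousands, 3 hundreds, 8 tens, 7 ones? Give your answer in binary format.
Convert six thousand one hundred eight (English words) → 6×1000 + 1×100 + 8 = 6108 (decimal)
Convert 2 thousands, 3 hundreds, 8 tens, 7 ones (place-value notation) → 2×1000 + 3×100 + 8×10 + 7 = 2387 (decimal)
Compute 6108 + 2387 = 8495
Convert 8495 (decimal) → 8495 = 8192 + 256 + 32 + 8 + 4 + 2 + 1 → 0b10000100101111 (binary)
0b10000100101111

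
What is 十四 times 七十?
Convert 十四 (Chinese numeral) → 1×10 + 4 = 14 (decimal)
Convert 七十 (Chinese numeral) → 7×10 = 70 (decimal)
Compute 14 × 70 = 980
980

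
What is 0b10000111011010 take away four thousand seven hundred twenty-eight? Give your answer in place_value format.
Convert 0b10000111011010 (binary) → 8192 + 256 + 128 + 64 + 16 + 8 + 2 = 8666 (decimal)
Convert four thousand seven hundred twenty-eight (English words) → 4×1000 + 7×100 + 28 = 4728 (decimal)
Compute 8666 - 4728 = 3938
Convert 3938 (decimal) → 3938 = 3×1000 + 9×100 + 3×10 + 8 → 3 thousands, 9 hundreds, 3 tens, 8 ones (place-value notation)
3 thousands, 9 hundreds, 3 tens, 8 ones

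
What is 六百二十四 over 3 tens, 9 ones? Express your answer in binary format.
Convert 六百二十四 (Chinese numeral) → 6×100 + 2×10 + 4 = 624 (decimal)
Convert 3 tens, 9 ones (place-value notation) → 3×10 + 9 = 39 (decimal)
Compute 624 ÷ 39 = 16
Convert 16 (decimal) → 0b10000 (binary)
0b10000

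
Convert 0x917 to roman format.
Convert 0x917 (hexadecimal) → 9×256 + 1×16 + 7 = 2327 (decimal)
Convert 2327 (decimal) → 2327 = 1000 + 1000 + 100 + 100 + 100 + 10 + 10 + 5 + 1 + 1 → MMCCCXXVII (Roman numeral)
MMCCCXXVII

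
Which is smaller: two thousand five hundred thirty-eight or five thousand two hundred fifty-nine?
Convert two thousand five hundred thirty-eight (English words) → 2×1000 + 5×100 + 38 = 2538 (decimal)
Convert five thousand two hundred fifty-nine (English words) → 5×1000 + 2×100 + 59 = 5259 (decimal)
Compare 2538 vs 5259: smaller = 2538
2538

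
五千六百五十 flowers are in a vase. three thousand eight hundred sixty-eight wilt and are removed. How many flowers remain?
Convert 五千六百五十 (Chinese numeral) → 5×1000 + 6×100 + 5×10 = 5650 (decimal)
Convert three thousand eight hundred sixty-eight (English words) → 3×1000 + 8×100 + 68 = 3868 (decimal)
Compute 5650 - 3868 = 1782
1782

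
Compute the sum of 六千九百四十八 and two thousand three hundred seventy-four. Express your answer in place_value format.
Convert 六千九百四十八 (Chinese numeral) → 6×1000 + 9×100 + 4×10 + 8 = 6948 (decimal)
Convert two thousand three hundred seventy-four (English words) → 2×1000 + 3×100 + 74 = 2374 (decimal)
Compute 6948 + 2374 = 9322
Convert 9322 (decimal) → 9322 = 9×1000 + 3×100 + 2×10 + 2 → 9 thousands, 3 hundreds, 2 tens, 2 ones (place-value notation)
9 thousands, 3 hundreds, 2 tens, 2 ones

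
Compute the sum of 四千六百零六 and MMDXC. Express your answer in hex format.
Convert 四千六百零六 (Chinese numeral) → 4×1000 + 6×100 + 6 = 4606 (decimal)
Convert MMDXC (Roman numeral) → 1000 + 1000 + 500 + 90 = 2590 (decimal)
Compute 4606 + 2590 = 7196
Convert 7196 (decimal) → 7196 = 1×4096 + 12×256 + 1×16 + 12 → 0x1C1C (hexadecimal)
0x1C1C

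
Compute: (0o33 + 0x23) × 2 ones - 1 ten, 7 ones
Convert 0o33 (octal) → 3×8 + 3 = 27 (decimal)
Convert 0x23 (hexadecimal) → 2×16 + 3 = 35 (decimal)
Convert 2 ones (place-value notation) → 2 (decimal)
Convert 1 ten, 7 ones (place-value notation) → 1×10 + 7 = 17 (decimal)
Expression in decimal: (27 + 35) × 2 - 17
Parentheses first: 27 + 35 = 62
Multiply: 62 × 2 = 124
Subtract: 124 - 17 = 107
107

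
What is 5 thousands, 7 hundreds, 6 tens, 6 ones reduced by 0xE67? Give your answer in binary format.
Convert 5 thousands, 7 hundreds, 6 tens, 6 ones (place-value notation) → 5×1000 + 7×100 + 6×10 + 6 = 5766 (decimal)
Convert 0xE67 (hexadecimal) → 14×256 + 6×16 + 7 = 3687 (decimal)
Compute 5766 - 3687 = 2079
Convert 2079 (decimal) → 2079 = 2048 + 16 + 8 + 4 + 2 + 1 → 0b100000011111 (binary)
0b100000011111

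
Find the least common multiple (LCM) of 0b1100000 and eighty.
Convert 0b1100000 (binary) → 64 + 32 = 96 (decimal)
Convert eighty (English words) → 80 (decimal)
Compute lcm(96, 80) = 480
480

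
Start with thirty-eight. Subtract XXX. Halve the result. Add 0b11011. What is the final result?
Convert thirty-eight (English words) → 38 (decimal)
Start: 38
Convert XXX (Roman numeral) → 10 + 10 + 10 = 30 (decimal)
38 - 30 = 8
8 ÷ 2 = 4
Convert 0b11011 (binary) → 16 + 8 + 2 + 1 = 27 (decimal)
4 + 27 = 31
31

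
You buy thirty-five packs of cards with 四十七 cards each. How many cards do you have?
Convert 四十七 (Chinese numeral) → 4×10 + 7 = 47 (decimal)
Convert thirty-five (English words) → 35 (decimal)
Compute 47 × 35 = 1645
1645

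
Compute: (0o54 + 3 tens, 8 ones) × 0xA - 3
Convert 0o54 (octal) → 5×8 + 4 = 44 (decimal)
Convert 3 tens, 8 ones (place-value notation) → 3×10 + 8 = 38 (decimal)
Convert 0xA (hexadecimal) → 10 (decimal)
Expression in decimal: (44 + 38) × 10 - 3
Parentheses first: 44 + 38 = 82
Multiply: 82 × 10 = 820
Subtract: 820 - 3 = 817
817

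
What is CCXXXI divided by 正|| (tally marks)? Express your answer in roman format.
Convert CCXXXI (Roman numeral) → 100 + 100 + 10 + 10 + 10 + 1 = 231 (decimal)
Convert 正|| (tally marks) → 5 + 2 = 7 (decimal)
Compute 231 ÷ 7 = 33
Convert 33 (decimal) → 33 = 10 + 10 + 10 + 1 + 1 + 1 → XXXIII (Roman numeral)
XXXIII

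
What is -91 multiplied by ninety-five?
Convert ninety-five (English words) → 95 (decimal)
Compute -91 × 95 = -8645
-8645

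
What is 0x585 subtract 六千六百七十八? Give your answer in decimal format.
Convert 0x585 (hexadecimal) → 5×256 + 8×16 + 5 = 1413 (decimal)
Convert 六千六百七十八 (Chinese numeral) → 6×1000 + 6×100 + 7×10 + 8 = 6678 (decimal)
Compute 1413 - 6678 = -5265
-5265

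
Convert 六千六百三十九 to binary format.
Convert 六千六百三十九 (Chinese numeral) → 6×1000 + 6×100 + 3×10 + 9 = 6639 (decimal)
Convert 6639 (decimal) → 6639 = 4096 + 2048 + 256 + 128 + 64 + 32 + 8 + 4 + 2 + 1 → 0b1100111101111 (binary)
0b1100111101111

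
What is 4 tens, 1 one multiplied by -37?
Convert 4 tens, 1 one (place-value notation) → 4×10 + 1 = 41 (decimal)
Compute 41 × -37 = -1517
-1517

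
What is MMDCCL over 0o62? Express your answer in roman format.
Convert MMDCCL (Roman numeral) → 1000 + 1000 + 500 + 100 + 100 + 50 = 2750 (decimal)
Convert 0o62 (octal) → 6×8 + 2 = 50 (decimal)
Compute 2750 ÷ 50 = 55
Convert 55 (decimal) → 55 = 50 + 5 → LV (Roman numeral)
LV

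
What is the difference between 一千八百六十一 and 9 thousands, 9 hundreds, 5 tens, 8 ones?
Convert 一千八百六十一 (Chinese numeral) → 1×1000 + 8×100 + 6×10 + 1 = 1861 (decimal)
Convert 9 thousands, 9 hundreds, 5 tens, 8 ones (place-value notation) → 9×1000 + 9×100 + 5×10 + 8 = 9958 (decimal)
Difference: |1861 - 9958| = 8097
8097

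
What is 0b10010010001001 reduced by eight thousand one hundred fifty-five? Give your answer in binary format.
Convert 0b10010010001001 (binary) → 8192 + 1024 + 128 + 8 + 1 = 9353 (decimal)
Convert eight thousand one hundred fifty-five (English words) → 8×1000 + 1×100 + 55 = 8155 (decimal)
Compute 9353 - 8155 = 1198
Convert 1198 (decimal) → 1198 = 1024 + 128 + 32 + 8 + 4 + 2 → 0b10010101110 (binary)
0b10010101110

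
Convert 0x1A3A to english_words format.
Convert 0x1A3A (hexadecimal) → 1×4096 + 10×256 + 3×16 + 10 = 6714 (decimal)
Convert 6714 (decimal) → 6714 = 6×1000 + 7×100 + 14 → six thousand seven hundred fourteen (English words)
six thousand seven hundred fourteen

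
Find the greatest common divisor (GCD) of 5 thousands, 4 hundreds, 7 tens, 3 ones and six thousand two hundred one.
Convert 5 thousands, 4 hundreds, 7 tens, 3 ones (place-value notation) → 5×1000 + 4×100 + 7×10 + 3 = 5473 (decimal)
Convert six thousand two hundred one (English words) → 6×1000 + 2×100 + 1 = 6201 (decimal)
Compute gcd(5473, 6201) = 13
13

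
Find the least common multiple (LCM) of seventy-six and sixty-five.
Convert seventy-six (English words) → 76 (decimal)
Convert sixty-five (English words) → 65 (decimal)
Compute lcm(76, 65) = 4940
4940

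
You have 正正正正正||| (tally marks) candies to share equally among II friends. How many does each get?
Convert 正正正正正||| (tally marks) → 5 + 5 + 5 + 5 + 5 + 3 = 28 (decimal)
Convert II (Roman numeral) → 1 + 1 = 2 (decimal)
Compute 28 ÷ 2 = 14
14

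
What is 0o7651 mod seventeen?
Convert 0o7651 (octal) → 7×512 + 6×64 + 5×8 + 1 = 4009 (decimal)
Convert seventeen (English words) → 17 (decimal)
Compute 4009 mod 17 = 14
14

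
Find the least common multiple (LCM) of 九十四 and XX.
Convert 九十四 (Chinese numeral) → 9×10 + 4 = 94 (decimal)
Convert XX (Roman numeral) → 10 + 10 = 20 (decimal)
Compute lcm(94, 20) = 940
940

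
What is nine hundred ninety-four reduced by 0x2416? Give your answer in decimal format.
Convert nine hundred ninety-four (English words) → 9×100 + 94 = 994 (decimal)
Convert 0x2416 (hexadecimal) → 2×4096 + 4×256 + 1×16 + 6 = 9238 (decimal)
Compute 994 - 9238 = -8244
-8244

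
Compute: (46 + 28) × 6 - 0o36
Convert 0o36 (octal) → 3×8 + 6 = 30 (decimal)
Expression in decimal: (46 + 28) × 6 - 30
Parentheses first: 46 + 28 = 74
Multiply: 74 × 6 = 444
Subtract: 444 - 30 = 414
414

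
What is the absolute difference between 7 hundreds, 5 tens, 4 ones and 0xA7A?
Convert 7 hundreds, 5 tens, 4 ones (place-value notation) → 7×100 + 5×10 + 4 = 754 (decimal)
Convert 0xA7A (hexadecimal) → 10×256 + 7×16 + 10 = 2682 (decimal)
Compute |754 - 2682| = 1928
1928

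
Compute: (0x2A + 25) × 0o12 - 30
Convert 0x2A (hexadecimal) → 2×16 + 10 = 42 (decimal)
Convert 0o12 (octal) → 1×8 + 2 = 10 (decimal)
Expression in decimal: (42 + 25) × 10 - 30
Parentheses first: 42 + 25 = 67
Multiply: 67 × 10 = 670
Subtract: 670 - 30 = 640
640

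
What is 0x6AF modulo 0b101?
Convert 0x6AF (hexadecimal) → 6×256 + 10×16 + 15 = 1711 (decimal)
Convert 0b101 (binary) → 4 + 1 = 5 (decimal)
Compute 1711 mod 5 = 1
1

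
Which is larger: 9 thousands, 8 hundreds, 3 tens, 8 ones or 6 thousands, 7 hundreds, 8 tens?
Convert 9 thousands, 8 hundreds, 3 tens, 8 ones (place-value notation) → 9×1000 + 8×100 + 3×10 + 8 = 9838 (decimal)
Convert 6 thousands, 7 hundreds, 8 tens (place-value notation) → 6×1000 + 7×100 + 8×10 = 6780 (decimal)
Compare 9838 vs 6780: larger = 9838
9838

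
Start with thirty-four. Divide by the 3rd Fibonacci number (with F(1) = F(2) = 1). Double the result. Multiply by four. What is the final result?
Convert thirty-four (English words) → 34 (decimal)
Start: 34
Convert the 3rd Fibonacci number (with F(1) = F(2) = 1) (Fibonacci index) → 1, 1, 2 → 2 (decimal)
34 ÷ 2 = 17
17 × 2 = 34
Convert four (English words) → 4 (decimal)
34 × 4 = 136
136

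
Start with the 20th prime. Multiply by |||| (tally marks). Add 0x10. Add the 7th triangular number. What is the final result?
Convert the 20th prime (prime index) → 71 (decimal)
Start: 71
Convert |||| (tally marks) → 4 (decimal)
71 × 4 = 284
Convert 0x10 (hexadecimal) → 1×16 = 16 (decimal)
284 + 16 = 300
Convert the 7th triangular number (triangular index) → 7×8/2 = 28 (decimal)
300 + 28 = 328
328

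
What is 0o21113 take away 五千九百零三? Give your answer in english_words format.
Convert 0o21113 (octal) → 2×4096 + 1×512 + 1×64 + 1×8 + 3 = 8779 (decimal)
Convert 五千九百零三 (Chinese numeral) → 5×1000 + 9×100 + 3 = 5903 (decimal)
Compute 8779 - 5903 = 2876
Convert 2876 (decimal) → 2876 = 2×1000 + 8×100 + 76 → two thousand eight hundred seventy-six (English words)
two thousand eight hundred seventy-six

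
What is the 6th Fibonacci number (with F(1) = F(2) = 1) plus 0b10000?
The 6th Fibonacci number (with F(1) = F(2) = 1): 1, 1, 2, 3, 5, 8 → 8
Convert 0b10000 (binary) → 16 (decimal)
Compute 8 + 16 = 24
24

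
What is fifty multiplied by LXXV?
Convert fifty (English words) → 50 (decimal)
Convert LXXV (Roman numeral) → 50 + 10 + 10 + 5 = 75 (decimal)
Compute 50 × 75 = 3750
3750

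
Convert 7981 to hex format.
Convert 7981 (decimal) → 7981 = 1×4096 + 15×256 + 2×16 + 13 → 0x1F2D (hexadecimal)
0x1F2D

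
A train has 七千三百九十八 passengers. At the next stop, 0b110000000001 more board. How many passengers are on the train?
Convert 七千三百九十八 (Chinese numeral) → 7×1000 + 3×100 + 9×10 + 8 = 7398 (decimal)
Convert 0b110000000001 (binary) → 2048 + 1024 + 1 = 3073 (decimal)
Compute 7398 + 3073 = 10471
10471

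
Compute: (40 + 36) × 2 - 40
Parentheses first: 40 + 36 = 76
Multiply: 76 × 2 = 152
Subtract: 152 - 40 = 112
112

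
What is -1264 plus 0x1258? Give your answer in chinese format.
Convert 0x1258 (hexadecimal) → 1×4096 + 2×256 + 5×16 + 8 = 4696 (decimal)
Compute -1264 + 4696 = 3432
Convert 3432 (decimal) → 3432 = 3×1000 + 4×100 + 3×10 + 2 → 三千四百三十二 (Chinese numeral)
三千四百三十二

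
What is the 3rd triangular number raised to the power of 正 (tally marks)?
Convert the 3rd triangular number (triangular index) → 3×4/2 = 6 (decimal)
Convert 正 (tally marks) → 5 (decimal)
Compute 6 ^ 5 = 7776
7776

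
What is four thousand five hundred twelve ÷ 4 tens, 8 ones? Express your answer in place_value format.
Convert four thousand five hundred twelve (English words) → 4×1000 + 5×100 + 12 = 4512 (decimal)
Convert 4 tens, 8 ones (place-value notation) → 4×10 + 8 = 48 (decimal)
Compute 4512 ÷ 48 = 94
Convert 94 (decimal) → 94 = 9×10 + 4 → 9 tens, 4 ones (place-value notation)
9 tens, 4 ones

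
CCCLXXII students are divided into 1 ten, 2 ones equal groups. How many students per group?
Convert CCCLXXII (Roman numeral) → 100 + 100 + 100 + 50 + 10 + 10 + 1 + 1 = 372 (decimal)
Convert 1 ten, 2 ones (place-value notation) → 1×10 + 2 = 12 (decimal)
Compute 372 ÷ 12 = 31
31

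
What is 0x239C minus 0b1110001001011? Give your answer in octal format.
Convert 0x239C (hexadecimal) → 2×4096 + 3×256 + 9×16 + 12 = 9116 (decimal)
Convert 0b1110001001011 (binary) → 4096 + 2048 + 1024 + 64 + 8 + 2 + 1 = 7243 (decimal)
Compute 9116 - 7243 = 1873
Convert 1873 (decimal) → 1873 = 3×512 + 5×64 + 2×8 + 1 → 0o3521 (octal)
0o3521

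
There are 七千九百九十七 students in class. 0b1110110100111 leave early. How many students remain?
Convert 七千九百九十七 (Chinese numeral) → 7×1000 + 9×100 + 9×10 + 7 = 7997 (decimal)
Convert 0b1110110100111 (binary) → 4096 + 2048 + 1024 + 256 + 128 + 32 + 4 + 2 + 1 = 7591 (decimal)
Compute 7997 - 7591 = 406
406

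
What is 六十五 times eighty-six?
Convert 六十五 (Chinese numeral) → 6×10 + 5 = 65 (decimal)
Convert eighty-six (English words) → 86 (decimal)
Compute 65 × 86 = 5590
5590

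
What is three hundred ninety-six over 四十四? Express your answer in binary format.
Convert three hundred ninety-six (English words) → 3×100 + 96 = 396 (decimal)
Convert 四十四 (Chinese numeral) → 4×10 + 4 = 44 (decimal)
Compute 396 ÷ 44 = 9
Convert 9 (decimal) → 9 = 8 + 1 → 0b1001 (binary)
0b1001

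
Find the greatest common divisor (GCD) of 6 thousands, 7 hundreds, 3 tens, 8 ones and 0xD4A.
Convert 6 thousands, 7 hundreds, 3 tens, 8 ones (place-value notation) → 6×1000 + 7×100 + 3×10 + 8 = 6738 (decimal)
Convert 0xD4A (hexadecimal) → 13×256 + 4×16 + 10 = 3402 (decimal)
Compute gcd(6738, 3402) = 6
6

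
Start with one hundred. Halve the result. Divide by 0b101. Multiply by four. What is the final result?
Convert one hundred (English words) → 1×100 = 100 (decimal)
Start: 100
100 ÷ 2 = 50
Convert 0b101 (binary) → 4 + 1 = 5 (decimal)
50 ÷ 5 = 10
Convert four (English words) → 4 (decimal)
10 × 4 = 40
40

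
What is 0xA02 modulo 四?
Convert 0xA02 (hexadecimal) → 10×256 + 2 = 2562 (decimal)
Convert 四 (Chinese numeral) → 4 (decimal)
Compute 2562 mod 4 = 2
2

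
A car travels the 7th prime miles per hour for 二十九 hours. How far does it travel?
Convert the 7th prime (prime index) → 17 (decimal)
Convert 二十九 (Chinese numeral) → 2×10 + 9 = 29 (decimal)
Compute 17 × 29 = 493
493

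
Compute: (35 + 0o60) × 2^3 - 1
Convert 0o60 (octal) → 6×8 = 48 (decimal)
Convert 2^3 (power) → 8 (decimal)
Expression in decimal: (35 + 48) × 8 - 1
Parentheses first: 35 + 48 = 83
Multiply: 83 × 8 = 664
Subtract: 664 - 1 = 663
663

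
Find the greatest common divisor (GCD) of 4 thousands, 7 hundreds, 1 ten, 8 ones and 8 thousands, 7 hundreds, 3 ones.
Convert 4 thousands, 7 hundreds, 1 ten, 8 ones (place-value notation) → 4×1000 + 7×100 + 1×10 + 8 = 4718 (decimal)
Convert 8 thousands, 7 hundreds, 3 ones (place-value notation) → 8×1000 + 7×100 + 3 = 8703 (decimal)
Compute gcd(4718, 8703) = 1
1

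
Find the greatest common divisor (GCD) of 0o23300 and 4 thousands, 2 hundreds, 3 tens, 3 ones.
Convert 0o23300 (octal) → 2×4096 + 3×512 + 3×64 = 9920 (decimal)
Convert 4 thousands, 2 hundreds, 3 tens, 3 ones (place-value notation) → 4×1000 + 2×100 + 3×10 + 3 = 4233 (decimal)
Compute gcd(9920, 4233) = 1
1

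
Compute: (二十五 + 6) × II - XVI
Convert 二十五 (Chinese numeral) → 2×10 + 5 = 25 (decimal)
Convert II (Roman numeral) → 1 + 1 = 2 (decimal)
Convert XVI (Roman numeral) → 10 + 5 + 1 = 16 (decimal)
Expression in decimal: (25 + 6) × 2 - 16
Parentheses first: 25 + 6 = 31
Multiply: 31 × 2 = 62
Subtract: 62 - 16 = 46
46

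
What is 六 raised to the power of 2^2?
Convert 六 (Chinese numeral) → 6 (decimal)
Convert 2^2 (power) → 4 (decimal)
Compute 6 ^ 4 = 1296
1296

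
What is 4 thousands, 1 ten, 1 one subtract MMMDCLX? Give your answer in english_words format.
Convert 4 thousands, 1 ten, 1 one (place-value notation) → 4×1000 + 1×10 + 1 = 4011 (decimal)
Convert MMMDCLX (Roman numeral) → 1000 + 1000 + 1000 + 500 + 100 + 50 + 10 = 3660 (decimal)
Compute 4011 - 3660 = 351
Convert 351 (decimal) → 351 = 3×100 + 51 → three hundred fifty-one (English words)
three hundred fifty-one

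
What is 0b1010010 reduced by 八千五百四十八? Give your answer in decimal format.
Convert 0b1010010 (binary) → 64 + 16 + 2 = 82 (decimal)
Convert 八千五百四十八 (Chinese numeral) → 8×1000 + 5×100 + 4×10 + 8 = 8548 (decimal)
Compute 82 - 8548 = -8466
-8466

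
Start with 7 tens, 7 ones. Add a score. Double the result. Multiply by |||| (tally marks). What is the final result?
Convert 7 tens, 7 ones (place-value notation) → 7×10 + 7 = 77 (decimal)
Start: 77
Convert a score (colloquial) → 20 (decimal)
77 + 20 = 97
97 × 2 = 194
Convert |||| (tally marks) → 4 (decimal)
194 × 4 = 776
776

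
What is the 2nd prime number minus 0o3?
The 2nd prime number = 3
Convert 0o3 (octal) → 3 (decimal)
Compute 3 - 3 = 0
0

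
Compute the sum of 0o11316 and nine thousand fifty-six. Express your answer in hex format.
Convert 0o11316 (octal) → 1×4096 + 1×512 + 3×64 + 1×8 + 6 = 4814 (decimal)
Convert nine thousand fifty-six (English words) → 9×1000 + 56 = 9056 (decimal)
Compute 4814 + 9056 = 13870
Convert 13870 (decimal) → 13870 = 3×4096 + 6×256 + 2×16 + 14 → 0x362E (hexadecimal)
0x362E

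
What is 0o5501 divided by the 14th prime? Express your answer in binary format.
Convert 0o5501 (octal) → 5×512 + 5×64 + 1 = 2881 (decimal)
Convert the 14th prime (prime index) → 43 (decimal)
Compute 2881 ÷ 43 = 67
Convert 67 (decimal) → 67 = 64 + 2 + 1 → 0b1000011 (binary)
0b1000011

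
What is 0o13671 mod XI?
Convert 0o13671 (octal) → 1×4096 + 3×512 + 6×64 + 7×8 + 1 = 6073 (decimal)
Convert XI (Roman numeral) → 10 + 1 = 11 (decimal)
Compute 6073 mod 11 = 1
1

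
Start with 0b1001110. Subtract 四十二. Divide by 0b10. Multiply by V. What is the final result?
Convert 0b1001110 (binary) → 64 + 8 + 4 + 2 = 78 (decimal)
Start: 78
Convert 四十二 (Chinese numeral) → 4×10 + 2 = 42 (decimal)
78 - 42 = 36
Convert 0b10 (binary) → 2 (decimal)
36 ÷ 2 = 18
Convert V (Roman numeral) → 5 (decimal)
18 × 5 = 90
90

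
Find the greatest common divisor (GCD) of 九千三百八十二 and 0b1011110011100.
Convert 九千三百八十二 (Chinese numeral) → 9×1000 + 3×100 + 8×10 + 2 = 9382 (decimal)
Convert 0b1011110011100 (binary) → 4096 + 1024 + 512 + 256 + 128 + 16 + 8 + 4 = 6044 (decimal)
Compute gcd(9382, 6044) = 2
2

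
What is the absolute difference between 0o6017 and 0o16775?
Convert 0o6017 (octal) → 6×512 + 1×8 + 7 = 3087 (decimal)
Convert 0o16775 (octal) → 1×4096 + 6×512 + 7×64 + 7×8 + 5 = 7677 (decimal)
Compute |3087 - 7677| = 4590
4590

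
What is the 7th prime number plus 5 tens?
The 7th prime number = 17
Convert 5 tens (place-value notation) → 5×10 = 50 (decimal)
Compute 17 + 50 = 67
67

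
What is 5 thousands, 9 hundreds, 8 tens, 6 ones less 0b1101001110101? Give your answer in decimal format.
Convert 5 thousands, 9 hundreds, 8 tens, 6 ones (place-value notation) → 5×1000 + 9×100 + 8×10 + 6 = 5986 (decimal)
Convert 0b1101001110101 (binary) → 4096 + 2048 + 512 + 64 + 32 + 16 + 4 + 1 = 6773 (decimal)
Compute 5986 - 6773 = -787
-787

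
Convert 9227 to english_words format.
Convert 9227 (decimal) → 9227 = 9×1000 + 2×100 + 27 → nine thousand two hundred twenty-seven (English words)
nine thousand two hundred twenty-seven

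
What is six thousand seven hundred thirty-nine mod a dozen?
Convert six thousand seven hundred thirty-nine (English words) → 6×1000 + 7×100 + 39 = 6739 (decimal)
Convert a dozen (colloquial) → 12 (decimal)
Compute 6739 mod 12 = 7
7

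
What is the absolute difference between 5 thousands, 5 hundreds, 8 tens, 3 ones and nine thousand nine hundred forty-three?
Convert 5 thousands, 5 hundreds, 8 tens, 3 ones (place-value notation) → 5×1000 + 5×100 + 8×10 + 3 = 5583 (decimal)
Convert nine thousand nine hundred forty-three (English words) → 9×1000 + 9×100 + 43 = 9943 (decimal)
Compute |5583 - 9943| = 4360
4360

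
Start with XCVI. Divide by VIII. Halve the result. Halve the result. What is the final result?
Convert XCVI (Roman numeral) → 90 + 5 + 1 = 96 (decimal)
Start: 96
Convert VIII (Roman numeral) → 5 + 1 + 1 + 1 = 8 (decimal)
96 ÷ 8 = 12
12 ÷ 2 = 6
6 ÷ 2 = 3
3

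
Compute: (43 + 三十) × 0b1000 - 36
Convert 三十 (Chinese numeral) → 3×10 = 30 (decimal)
Convert 0b1000 (binary) → 8 (decimal)
Expression in decimal: (43 + 30) × 8 - 36
Parentheses first: 43 + 30 = 73
Multiply: 73 × 8 = 584
Subtract: 584 - 36 = 548
548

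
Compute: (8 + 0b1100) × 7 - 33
Convert 0b1100 (binary) → 8 + 4 = 12 (decimal)
Expression in decimal: (8 + 12) × 7 - 33
Parentheses first: 8 + 12 = 20
Multiply: 20 × 7 = 140
Subtract: 140 - 33 = 107
107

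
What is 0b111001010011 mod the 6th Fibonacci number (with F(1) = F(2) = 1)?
Convert 0b111001010011 (binary) → 2048 + 1024 + 512 + 64 + 16 + 2 + 1 = 3667 (decimal)
Convert the 6th Fibonacci number (with F(1) = F(2) = 1) (Fibonacci index) → 1, 1, 2, 3, 5, 8 → 8 (decimal)
Compute 3667 mod 8 = 3
3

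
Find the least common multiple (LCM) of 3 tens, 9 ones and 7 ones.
Convert 3 tens, 9 ones (place-value notation) → 3×10 + 9 = 39 (decimal)
Convert 7 ones (place-value notation) → 7 (decimal)
Compute lcm(39, 7) = 273
273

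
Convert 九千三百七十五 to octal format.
Convert 九千三百七十五 (Chinese numeral) → 9×1000 + 3×100 + 7×10 + 5 = 9375 (decimal)
Convert 9375 (decimal) → 9375 = 2×4096 + 2×512 + 2×64 + 3×8 + 7 → 0o22237 (octal)
0o22237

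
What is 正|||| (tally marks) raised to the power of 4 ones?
Convert 正|||| (tally marks) → 5 + 4 = 9 (decimal)
Convert 4 ones (place-value notation) → 4 (decimal)
Compute 9 ^ 4 = 6561
6561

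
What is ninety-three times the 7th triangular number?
Convert ninety-three (English words) → 93 (decimal)
Convert the 7th triangular number (triangular index) → 7×8/2 = 28 (decimal)
Compute 93 × 28 = 2604
2604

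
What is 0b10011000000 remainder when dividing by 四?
Convert 0b10011000000 (binary) → 1024 + 128 + 64 = 1216 (decimal)
Convert 四 (Chinese numeral) → 4 (decimal)
Compute 1216 mod 4 = 0
0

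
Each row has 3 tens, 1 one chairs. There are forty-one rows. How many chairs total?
Convert 3 tens, 1 one (place-value notation) → 3×10 + 1 = 31 (decimal)
Convert forty-one (English words) → 41 (decimal)
Compute 31 × 41 = 1271
1271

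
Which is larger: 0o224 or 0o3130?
Convert 0o224 (octal) → 2×64 + 2×8 + 4 = 148 (decimal)
Convert 0o3130 (octal) → 3×512 + 1×64 + 3×8 = 1624 (decimal)
Compare 148 vs 1624: larger = 1624
1624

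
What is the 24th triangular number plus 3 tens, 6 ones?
The 24th triangular number = 24×25/2 = 300
Convert 3 tens, 6 ones (place-value notation) → 3×10 + 6 = 36 (decimal)
Compute 300 + 36 = 336
336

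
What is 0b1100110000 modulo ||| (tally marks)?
Convert 0b1100110000 (binary) → 512 + 256 + 32 + 16 = 816 (decimal)
Convert ||| (tally marks) → 3 (decimal)
Compute 816 mod 3 = 0
0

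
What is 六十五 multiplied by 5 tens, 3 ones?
Convert 六十五 (Chinese numeral) → 6×10 + 5 = 65 (decimal)
Convert 5 tens, 3 ones (place-value notation) → 5×10 + 3 = 53 (decimal)
Compute 65 × 53 = 3445
3445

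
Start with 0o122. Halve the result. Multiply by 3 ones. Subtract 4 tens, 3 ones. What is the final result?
Convert 0o122 (octal) → 1×64 + 2×8 + 2 = 82 (decimal)
Start: 82
82 ÷ 2 = 41
Convert 3 ones (place-value notation) → 3 (decimal)
41 × 3 = 123
Convert 4 tens, 3 ones (place-value notation) → 4×10 + 3 = 43 (decimal)
123 - 43 = 80
80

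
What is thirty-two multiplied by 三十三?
Convert thirty-two (English words) → 32 (decimal)
Convert 三十三 (Chinese numeral) → 3×10 + 3 = 33 (decimal)
Compute 32 × 33 = 1056
1056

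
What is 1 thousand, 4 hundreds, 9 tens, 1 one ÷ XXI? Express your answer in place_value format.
Convert 1 thousand, 4 hundreds, 9 tens, 1 one (place-value notation) → 1×1000 + 4×100 + 9×10 + 1 = 1491 (decimal)
Convert XXI (Roman numeral) → 10 + 10 + 1 = 21 (decimal)
Compute 1491 ÷ 21 = 71
Convert 71 (decimal) → 71 = 7×10 + 1 → 7 tens, 1 one (place-value notation)
7 tens, 1 one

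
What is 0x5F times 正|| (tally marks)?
Convert 0x5F (hexadecimal) → 5×16 + 15 = 95 (decimal)
Convert 正|| (tally marks) → 5 + 2 = 7 (decimal)
Compute 95 × 7 = 665
665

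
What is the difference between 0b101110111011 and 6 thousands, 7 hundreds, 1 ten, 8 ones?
Convert 0b101110111011 (binary) → 2048 + 512 + 256 + 128 + 32 + 16 + 8 + 2 + 1 = 3003 (decimal)
Convert 6 thousands, 7 hundreds, 1 ten, 8 ones (place-value notation) → 6×1000 + 7×100 + 1×10 + 8 = 6718 (decimal)
Difference: |3003 - 6718| = 3715
3715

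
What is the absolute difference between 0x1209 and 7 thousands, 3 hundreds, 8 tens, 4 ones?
Convert 0x1209 (hexadecimal) → 1×4096 + 2×256 + 9 = 4617 (decimal)
Convert 7 thousands, 3 hundreds, 8 tens, 4 ones (place-value notation) → 7×1000 + 3×100 + 8×10 + 4 = 7384 (decimal)
Compute |4617 - 7384| = 2767
2767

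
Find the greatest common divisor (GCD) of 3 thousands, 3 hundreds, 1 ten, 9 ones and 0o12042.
Convert 3 thousands, 3 hundreds, 1 ten, 9 ones (place-value notation) → 3×1000 + 3×100 + 1×10 + 9 = 3319 (decimal)
Convert 0o12042 (octal) → 1×4096 + 2×512 + 4×8 + 2 = 5154 (decimal)
Compute gcd(3319, 5154) = 1
1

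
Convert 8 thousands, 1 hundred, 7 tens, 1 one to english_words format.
Convert 8 thousands, 1 hundred, 7 tens, 1 one (place-value notation) → 8×1000 + 1×100 + 7×10 + 1 = 8171 (decimal)
Convert 8171 (decimal) → 8171 = 8×1000 + 1×100 + 71 → eight thousand one hundred seventy-one (English words)
eight thousand one hundred seventy-one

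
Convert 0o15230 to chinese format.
Convert 0o15230 (octal) → 1×4096 + 5×512 + 2×64 + 3×8 = 6808 (decimal)
Convert 6808 (decimal) → 6808 = 6×1000 + 8×100 + 8 → 六千八百零八 (Chinese numeral)
六千八百零八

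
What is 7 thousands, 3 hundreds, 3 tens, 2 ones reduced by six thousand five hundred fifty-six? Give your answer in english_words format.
Convert 7 thousands, 3 hundreds, 3 tens, 2 ones (place-value notation) → 7×1000 + 3×100 + 3×10 + 2 = 7332 (decimal)
Convert six thousand five hundred fifty-six (English words) → 6×1000 + 5×100 + 56 = 6556 (decimal)
Compute 7332 - 6556 = 776
Convert 776 (decimal) → 776 = 7×100 + 76 → seven hundred seventy-six (English words)
seven hundred seventy-six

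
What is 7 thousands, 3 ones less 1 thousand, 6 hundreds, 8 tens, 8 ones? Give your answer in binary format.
Convert 7 thousands, 3 ones (place-value notation) → 7×1000 + 3 = 7003 (decimal)
Convert 1 thousand, 6 hundreds, 8 tens, 8 ones (place-value notation) → 1×1000 + 6×100 + 8×10 + 8 = 1688 (decimal)
Compute 7003 - 1688 = 5315
Convert 5315 (decimal) → 5315 = 4096 + 1024 + 128 + 64 + 2 + 1 → 0b1010011000011 (binary)
0b1010011000011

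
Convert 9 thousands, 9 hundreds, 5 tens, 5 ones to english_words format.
Convert 9 thousands, 9 hundreds, 5 tens, 5 ones (place-value notation) → 9×1000 + 9×100 + 5×10 + 5 = 9955 (decimal)
Convert 9955 (decimal) → 9955 = 9×1000 + 9×100 + 55 → nine thousand nine hundred fifty-five (English words)
nine thousand nine hundred fifty-five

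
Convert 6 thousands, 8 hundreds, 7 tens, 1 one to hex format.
Convert 6 thousands, 8 hundreds, 7 tens, 1 one (place-value notation) → 6×1000 + 8×100 + 7×10 + 1 = 6871 (decimal)
Convert 6871 (decimal) → 6871 = 1×4096 + 10×256 + 13×16 + 7 → 0x1AD7 (hexadecimal)
0x1AD7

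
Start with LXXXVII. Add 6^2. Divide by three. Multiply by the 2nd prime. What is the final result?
Convert LXXXVII (Roman numeral) → 50 + 10 + 10 + 10 + 5 + 1 + 1 = 87 (decimal)
Start: 87
Convert 6^2 (power) → 36 (decimal)
87 + 36 = 123
Convert three (English words) → 3 (decimal)
123 ÷ 3 = 41
Convert the 2nd prime (prime index) → 3 (decimal)
41 × 3 = 123
123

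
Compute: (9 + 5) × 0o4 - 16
Convert 0o4 (octal) → 4 (decimal)
Expression in decimal: (9 + 5) × 4 - 16
Parentheses first: 9 + 5 = 14
Multiply: 14 × 4 = 56
Subtract: 56 - 16 = 40
40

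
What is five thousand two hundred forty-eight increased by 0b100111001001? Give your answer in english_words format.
Convert five thousand two hundred forty-eight (English words) → 5×1000 + 2×100 + 48 = 5248 (decimal)
Convert 0b100111001001 (binary) → 2048 + 256 + 128 + 64 + 8 + 1 = 2505 (decimal)
Compute 5248 + 2505 = 7753
Convert 7753 (decimal) → 7753 = 7×1000 + 7×100 + 53 → seven thousand seven hundred fifty-three (English words)
seven thousand seven hundred fifty-three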